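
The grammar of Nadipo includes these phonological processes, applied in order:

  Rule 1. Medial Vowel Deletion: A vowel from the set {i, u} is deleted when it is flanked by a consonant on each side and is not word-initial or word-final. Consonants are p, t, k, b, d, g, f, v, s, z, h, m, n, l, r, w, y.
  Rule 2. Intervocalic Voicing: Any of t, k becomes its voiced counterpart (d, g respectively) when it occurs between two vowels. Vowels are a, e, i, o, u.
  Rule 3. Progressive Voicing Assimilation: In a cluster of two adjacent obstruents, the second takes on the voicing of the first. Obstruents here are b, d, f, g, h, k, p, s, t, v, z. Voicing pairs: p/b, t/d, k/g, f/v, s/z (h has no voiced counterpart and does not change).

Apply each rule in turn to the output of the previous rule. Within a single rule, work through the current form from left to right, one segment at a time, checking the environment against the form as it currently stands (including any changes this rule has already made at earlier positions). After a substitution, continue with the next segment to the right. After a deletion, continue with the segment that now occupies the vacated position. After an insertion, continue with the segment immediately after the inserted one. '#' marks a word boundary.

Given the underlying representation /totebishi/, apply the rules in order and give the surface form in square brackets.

Rule 1 Medial Vowel Deletion: [totebishi] → [totebshi]
Rule 2 Intervocalic Voicing: [totebshi] → [todebshi]
Rule 3 Progressive Voicing Assimilation: [todebshi] → [todebzhi]

[todebzhi]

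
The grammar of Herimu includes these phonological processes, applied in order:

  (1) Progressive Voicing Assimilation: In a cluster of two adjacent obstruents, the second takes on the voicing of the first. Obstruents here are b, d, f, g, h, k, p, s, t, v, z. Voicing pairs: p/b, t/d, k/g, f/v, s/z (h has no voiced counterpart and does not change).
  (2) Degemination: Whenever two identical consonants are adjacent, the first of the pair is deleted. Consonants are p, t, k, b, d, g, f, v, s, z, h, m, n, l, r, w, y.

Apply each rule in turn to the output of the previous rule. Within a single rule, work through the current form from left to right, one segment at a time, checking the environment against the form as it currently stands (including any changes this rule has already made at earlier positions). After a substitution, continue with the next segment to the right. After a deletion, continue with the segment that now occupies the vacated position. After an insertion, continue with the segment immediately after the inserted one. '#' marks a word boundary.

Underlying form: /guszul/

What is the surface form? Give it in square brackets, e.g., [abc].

(1) Progressive Voicing Assimilation: [guszul] → [gussul]
(2) Degemination: [gussul] → [gusul]

[gusul]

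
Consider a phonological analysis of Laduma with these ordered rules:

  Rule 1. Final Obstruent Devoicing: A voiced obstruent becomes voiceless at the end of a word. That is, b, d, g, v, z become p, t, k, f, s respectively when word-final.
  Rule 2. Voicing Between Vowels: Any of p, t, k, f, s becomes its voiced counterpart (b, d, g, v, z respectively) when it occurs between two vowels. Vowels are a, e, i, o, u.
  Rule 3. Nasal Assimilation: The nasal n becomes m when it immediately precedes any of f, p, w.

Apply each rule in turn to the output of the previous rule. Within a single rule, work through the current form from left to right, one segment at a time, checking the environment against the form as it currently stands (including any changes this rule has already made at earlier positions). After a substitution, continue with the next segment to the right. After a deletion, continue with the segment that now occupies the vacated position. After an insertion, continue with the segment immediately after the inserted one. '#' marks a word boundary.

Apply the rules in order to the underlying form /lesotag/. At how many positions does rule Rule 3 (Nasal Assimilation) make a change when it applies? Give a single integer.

0

Rule 1 Final Obstruent Devoicing: [lesotag] → [lesotak]
Rule 2 Voicing Between Vowels: [lesotak] → [lezodak]
Rule 3 Nasal Assimilation: no change — [lezodak]
Rule Rule 3 changed 0 position(s).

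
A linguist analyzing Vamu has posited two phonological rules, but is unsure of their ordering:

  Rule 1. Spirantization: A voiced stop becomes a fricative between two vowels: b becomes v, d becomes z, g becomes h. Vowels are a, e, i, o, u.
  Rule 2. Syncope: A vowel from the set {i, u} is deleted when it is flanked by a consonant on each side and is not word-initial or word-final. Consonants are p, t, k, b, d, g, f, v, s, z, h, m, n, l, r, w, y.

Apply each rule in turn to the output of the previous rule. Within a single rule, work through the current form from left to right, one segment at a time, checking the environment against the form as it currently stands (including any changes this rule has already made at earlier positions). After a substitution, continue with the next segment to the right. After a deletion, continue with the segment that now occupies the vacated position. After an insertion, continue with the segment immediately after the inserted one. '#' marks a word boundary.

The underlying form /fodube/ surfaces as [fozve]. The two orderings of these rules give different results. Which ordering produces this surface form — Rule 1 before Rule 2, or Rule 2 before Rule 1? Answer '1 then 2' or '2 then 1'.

Order 1 then 2:
  1 Spirantization: [fodube] → [fozuve]
  2 Syncope: [fozuve] → [fozve]
  result: [fozve]
Order 2 then 1:
  2 Syncope: [fodube] → [fodbe]
  1 Spirantization: no change — [fodbe]
  result: [fodbe]

1 then 2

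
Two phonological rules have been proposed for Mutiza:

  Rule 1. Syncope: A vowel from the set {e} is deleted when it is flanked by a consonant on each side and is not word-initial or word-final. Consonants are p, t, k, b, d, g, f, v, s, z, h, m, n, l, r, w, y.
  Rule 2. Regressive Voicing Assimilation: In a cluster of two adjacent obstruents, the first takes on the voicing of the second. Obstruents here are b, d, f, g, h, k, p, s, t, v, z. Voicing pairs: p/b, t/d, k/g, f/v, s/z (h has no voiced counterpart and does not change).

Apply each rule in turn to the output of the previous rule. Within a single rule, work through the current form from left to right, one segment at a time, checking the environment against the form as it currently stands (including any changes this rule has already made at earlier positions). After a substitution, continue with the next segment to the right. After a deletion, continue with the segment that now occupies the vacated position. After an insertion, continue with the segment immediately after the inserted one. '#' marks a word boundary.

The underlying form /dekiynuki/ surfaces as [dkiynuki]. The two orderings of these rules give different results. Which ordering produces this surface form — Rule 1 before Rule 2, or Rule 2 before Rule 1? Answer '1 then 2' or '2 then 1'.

2 then 1

Order 1 then 2:
  1 Syncope: [dekiynuki] → [dkiynuki]
  2 Regressive Voicing Assimilation: [dkiynuki] → [tkiynuki]
  result: [tkiynuki]
Order 2 then 1:
  2 Regressive Voicing Assimilation: no change — [dekiynuki]
  1 Syncope: [dekiynuki] → [dkiynuki]
  result: [dkiynuki]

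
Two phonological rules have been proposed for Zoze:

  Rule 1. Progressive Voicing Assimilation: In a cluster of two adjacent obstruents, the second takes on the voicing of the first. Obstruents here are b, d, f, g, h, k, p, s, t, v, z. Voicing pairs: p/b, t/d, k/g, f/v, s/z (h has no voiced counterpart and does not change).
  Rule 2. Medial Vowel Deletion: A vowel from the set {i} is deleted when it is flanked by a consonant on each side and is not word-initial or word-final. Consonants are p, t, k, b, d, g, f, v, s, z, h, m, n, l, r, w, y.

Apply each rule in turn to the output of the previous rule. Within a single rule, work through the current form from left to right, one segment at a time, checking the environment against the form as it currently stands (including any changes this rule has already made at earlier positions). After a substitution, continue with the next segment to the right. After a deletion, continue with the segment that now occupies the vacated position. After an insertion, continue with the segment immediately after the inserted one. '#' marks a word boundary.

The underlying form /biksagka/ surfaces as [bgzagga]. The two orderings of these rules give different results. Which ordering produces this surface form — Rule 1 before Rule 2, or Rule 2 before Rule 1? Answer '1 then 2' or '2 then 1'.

2 then 1

Order 1 then 2:
  1 Progressive Voicing Assimilation: [biksagka] → [biksagga]
  2 Medial Vowel Deletion: [biksagga] → [bksagga]
  result: [bksagga]
Order 2 then 1:
  2 Medial Vowel Deletion: [biksagka] → [bksagka]
  1 Progressive Voicing Assimilation: [bksagka] → [bgzagga]
  result: [bgzagga]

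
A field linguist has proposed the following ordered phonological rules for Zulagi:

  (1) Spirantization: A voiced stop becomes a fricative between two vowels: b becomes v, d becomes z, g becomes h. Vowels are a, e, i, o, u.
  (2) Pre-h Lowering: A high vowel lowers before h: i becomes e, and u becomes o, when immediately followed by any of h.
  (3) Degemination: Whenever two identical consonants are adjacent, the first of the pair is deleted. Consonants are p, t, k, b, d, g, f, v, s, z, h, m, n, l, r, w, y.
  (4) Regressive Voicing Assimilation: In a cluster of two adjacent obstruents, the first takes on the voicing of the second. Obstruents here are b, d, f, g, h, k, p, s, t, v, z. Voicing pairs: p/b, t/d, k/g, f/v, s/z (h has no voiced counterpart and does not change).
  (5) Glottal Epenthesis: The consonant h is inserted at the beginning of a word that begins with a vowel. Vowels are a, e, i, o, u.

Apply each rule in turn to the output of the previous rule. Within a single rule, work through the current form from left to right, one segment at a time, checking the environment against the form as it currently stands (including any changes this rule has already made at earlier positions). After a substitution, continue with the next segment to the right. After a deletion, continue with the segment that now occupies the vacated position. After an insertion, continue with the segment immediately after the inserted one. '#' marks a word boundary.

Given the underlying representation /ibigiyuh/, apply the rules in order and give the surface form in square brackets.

(1) Spirantization: [ibigiyuh] → [ivihiyuh]
(2) Pre-h Lowering: [ivihiyuh] → [ivehiyoh]
(3) Degemination: no change — [ivehiyoh]
(4) Regressive Voicing Assimilation: no change — [ivehiyoh]
(5) Glottal Epenthesis: [ivehiyoh] → [hivehiyoh]

[hivehiyoh]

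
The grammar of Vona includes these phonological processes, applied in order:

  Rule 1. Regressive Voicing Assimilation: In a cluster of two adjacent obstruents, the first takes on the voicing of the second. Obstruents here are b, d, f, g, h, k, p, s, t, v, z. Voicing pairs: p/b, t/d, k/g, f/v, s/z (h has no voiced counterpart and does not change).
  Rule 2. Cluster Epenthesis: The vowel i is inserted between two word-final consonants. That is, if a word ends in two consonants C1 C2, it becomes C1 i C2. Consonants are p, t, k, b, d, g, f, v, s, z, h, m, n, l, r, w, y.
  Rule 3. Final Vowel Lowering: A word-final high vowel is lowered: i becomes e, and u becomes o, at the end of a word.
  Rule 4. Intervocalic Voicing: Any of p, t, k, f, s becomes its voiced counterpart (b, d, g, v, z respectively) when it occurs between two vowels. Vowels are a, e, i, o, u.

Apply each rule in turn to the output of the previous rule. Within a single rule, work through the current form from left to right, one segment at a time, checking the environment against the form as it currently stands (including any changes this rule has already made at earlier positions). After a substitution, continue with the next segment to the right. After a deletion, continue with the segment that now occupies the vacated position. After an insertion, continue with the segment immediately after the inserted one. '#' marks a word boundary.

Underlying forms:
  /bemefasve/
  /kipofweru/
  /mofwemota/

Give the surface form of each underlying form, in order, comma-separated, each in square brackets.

/bemefasve/:
  Rule 1 Regressive Voicing Assimilation: [bemefasve] → [bemefazve]
  Rule 2 Cluster Epenthesis: no change — [bemefazve]
  Rule 3 Final Vowel Lowering: no change — [bemefazve]
  Rule 4 Intervocalic Voicing: [bemefazve] → [bemevazve]
/kipofweru/:
  Rule 1 Regressive Voicing Assimilation: no change — [kipofweru]
  Rule 2 Cluster Epenthesis: no change — [kipofweru]
  Rule 3 Final Vowel Lowering: [kipofweru] → [kipofwero]
  Rule 4 Intervocalic Voicing: [kipofwero] → [kibofwero]
/mofwemota/:
  Rule 1 Regressive Voicing Assimilation: no change — [mofwemota]
  Rule 2 Cluster Epenthesis: no change — [mofwemota]
  Rule 3 Final Vowel Lowering: no change — [mofwemota]
  Rule 4 Intervocalic Voicing: [mofwemota] → [mofwemoda]

[bemevazve], [kibofwero], [mofwemoda]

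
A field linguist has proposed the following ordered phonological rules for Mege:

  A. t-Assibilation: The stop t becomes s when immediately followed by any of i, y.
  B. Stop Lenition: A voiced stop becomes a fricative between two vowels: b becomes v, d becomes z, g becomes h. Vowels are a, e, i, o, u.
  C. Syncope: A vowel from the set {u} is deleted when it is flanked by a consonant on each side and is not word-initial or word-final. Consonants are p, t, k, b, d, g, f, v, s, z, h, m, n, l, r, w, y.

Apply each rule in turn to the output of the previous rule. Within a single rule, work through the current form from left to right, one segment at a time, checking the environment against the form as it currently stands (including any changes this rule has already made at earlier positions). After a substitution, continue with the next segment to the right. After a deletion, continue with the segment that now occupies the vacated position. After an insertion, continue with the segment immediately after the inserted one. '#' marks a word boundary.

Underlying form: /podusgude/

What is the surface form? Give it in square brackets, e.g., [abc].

A t-Assibilation: no change — [podusgude]
B Stop Lenition: [podusgude] → [pozusguze]
C Syncope: [pozusguze] → [pozsgze]

[pozsgze]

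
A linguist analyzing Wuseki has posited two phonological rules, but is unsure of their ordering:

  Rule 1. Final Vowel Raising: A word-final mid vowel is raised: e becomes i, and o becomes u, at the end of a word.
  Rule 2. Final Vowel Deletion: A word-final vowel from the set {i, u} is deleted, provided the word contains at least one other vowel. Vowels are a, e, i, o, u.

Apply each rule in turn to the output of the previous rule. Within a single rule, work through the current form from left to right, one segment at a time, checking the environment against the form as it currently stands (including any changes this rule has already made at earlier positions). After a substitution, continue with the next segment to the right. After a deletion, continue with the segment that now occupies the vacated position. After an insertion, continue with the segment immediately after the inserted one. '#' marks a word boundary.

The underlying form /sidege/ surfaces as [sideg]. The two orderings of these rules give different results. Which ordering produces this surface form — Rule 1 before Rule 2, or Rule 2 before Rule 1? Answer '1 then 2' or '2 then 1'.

Order 1 then 2:
  1 Final Vowel Raising: [sidege] → [sidegi]
  2 Final Vowel Deletion: [sidegi] → [sideg]
  result: [sideg]
Order 2 then 1:
  2 Final Vowel Deletion: no change — [sidege]
  1 Final Vowel Raising: [sidege] → [sidegi]
  result: [sidegi]

1 then 2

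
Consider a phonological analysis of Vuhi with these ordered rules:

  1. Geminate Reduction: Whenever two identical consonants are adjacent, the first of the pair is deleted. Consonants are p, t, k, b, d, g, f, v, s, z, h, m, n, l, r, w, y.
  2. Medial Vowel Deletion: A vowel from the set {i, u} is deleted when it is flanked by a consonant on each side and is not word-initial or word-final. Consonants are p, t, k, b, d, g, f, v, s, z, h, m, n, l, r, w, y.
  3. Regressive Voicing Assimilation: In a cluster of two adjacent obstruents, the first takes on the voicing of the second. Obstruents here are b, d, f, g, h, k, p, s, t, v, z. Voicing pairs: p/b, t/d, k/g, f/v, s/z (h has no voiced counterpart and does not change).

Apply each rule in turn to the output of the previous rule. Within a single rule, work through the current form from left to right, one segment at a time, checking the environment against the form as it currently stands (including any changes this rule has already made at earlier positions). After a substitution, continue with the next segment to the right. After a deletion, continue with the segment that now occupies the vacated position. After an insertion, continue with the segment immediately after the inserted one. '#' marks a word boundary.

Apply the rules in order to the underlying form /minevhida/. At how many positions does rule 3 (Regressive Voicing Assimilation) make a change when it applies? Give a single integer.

1 Geminate Reduction: no change — [minevhida]
2 Medial Vowel Deletion: [minevhida] → [mnevhda]
3 Regressive Voicing Assimilation: [mnevhda] → [mnefhda]
Rule 3 changed 1 position(s).

1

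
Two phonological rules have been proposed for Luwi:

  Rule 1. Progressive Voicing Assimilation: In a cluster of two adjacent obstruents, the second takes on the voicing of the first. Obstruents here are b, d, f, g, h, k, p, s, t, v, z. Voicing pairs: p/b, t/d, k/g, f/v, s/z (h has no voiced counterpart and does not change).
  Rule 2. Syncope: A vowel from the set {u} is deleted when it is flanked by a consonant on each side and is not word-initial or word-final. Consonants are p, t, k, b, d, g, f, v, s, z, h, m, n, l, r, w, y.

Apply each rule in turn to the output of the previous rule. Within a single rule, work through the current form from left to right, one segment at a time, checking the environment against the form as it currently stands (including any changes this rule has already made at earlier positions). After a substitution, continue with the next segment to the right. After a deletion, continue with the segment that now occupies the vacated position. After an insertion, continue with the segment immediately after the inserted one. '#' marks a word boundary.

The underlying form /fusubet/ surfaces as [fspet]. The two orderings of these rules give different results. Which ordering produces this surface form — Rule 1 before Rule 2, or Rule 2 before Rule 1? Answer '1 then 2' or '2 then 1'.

2 then 1

Order 1 then 2:
  1 Progressive Voicing Assimilation: no change — [fusubet]
  2 Syncope: [fusubet] → [fsbet]
  result: [fsbet]
Order 2 then 1:
  2 Syncope: [fusubet] → [fsbet]
  1 Progressive Voicing Assimilation: [fsbet] → [fspet]
  result: [fspet]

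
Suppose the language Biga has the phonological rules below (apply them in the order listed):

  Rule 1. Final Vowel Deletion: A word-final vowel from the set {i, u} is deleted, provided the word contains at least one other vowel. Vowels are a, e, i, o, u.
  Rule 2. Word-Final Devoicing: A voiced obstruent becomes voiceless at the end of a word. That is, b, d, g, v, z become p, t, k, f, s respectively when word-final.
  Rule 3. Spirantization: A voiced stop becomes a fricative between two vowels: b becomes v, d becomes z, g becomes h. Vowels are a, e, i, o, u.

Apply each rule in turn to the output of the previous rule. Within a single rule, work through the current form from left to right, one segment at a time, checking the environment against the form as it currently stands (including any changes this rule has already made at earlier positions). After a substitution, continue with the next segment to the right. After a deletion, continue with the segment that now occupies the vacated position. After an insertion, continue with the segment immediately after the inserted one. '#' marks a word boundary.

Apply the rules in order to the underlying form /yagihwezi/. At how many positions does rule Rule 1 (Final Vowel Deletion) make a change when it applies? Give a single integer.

Rule 1 Final Vowel Deletion: [yagihwezi] → [yagihwez]
Rule 2 Word-Final Devoicing: [yagihwez] → [yagihwes]
Rule 3 Spirantization: [yagihwes] → [yahihwes]
Rule Rule 1 changed 1 position(s).

1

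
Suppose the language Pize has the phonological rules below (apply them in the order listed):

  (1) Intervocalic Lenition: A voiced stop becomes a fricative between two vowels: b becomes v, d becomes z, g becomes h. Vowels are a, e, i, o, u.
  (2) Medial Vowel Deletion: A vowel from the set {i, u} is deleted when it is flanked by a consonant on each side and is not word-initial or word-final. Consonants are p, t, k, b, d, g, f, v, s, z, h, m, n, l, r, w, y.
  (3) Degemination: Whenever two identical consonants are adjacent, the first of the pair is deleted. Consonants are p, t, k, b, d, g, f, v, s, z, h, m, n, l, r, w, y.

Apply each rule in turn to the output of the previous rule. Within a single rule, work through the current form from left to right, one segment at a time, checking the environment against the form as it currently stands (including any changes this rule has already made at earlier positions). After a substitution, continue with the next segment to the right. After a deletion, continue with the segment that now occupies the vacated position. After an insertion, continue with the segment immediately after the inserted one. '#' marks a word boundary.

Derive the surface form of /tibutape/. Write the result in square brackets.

(1) Intervocalic Lenition: [tibutape] → [tivutape]
(2) Medial Vowel Deletion: [tivutape] → [tvtape]
(3) Degemination: no change — [tvtape]

[tvtape]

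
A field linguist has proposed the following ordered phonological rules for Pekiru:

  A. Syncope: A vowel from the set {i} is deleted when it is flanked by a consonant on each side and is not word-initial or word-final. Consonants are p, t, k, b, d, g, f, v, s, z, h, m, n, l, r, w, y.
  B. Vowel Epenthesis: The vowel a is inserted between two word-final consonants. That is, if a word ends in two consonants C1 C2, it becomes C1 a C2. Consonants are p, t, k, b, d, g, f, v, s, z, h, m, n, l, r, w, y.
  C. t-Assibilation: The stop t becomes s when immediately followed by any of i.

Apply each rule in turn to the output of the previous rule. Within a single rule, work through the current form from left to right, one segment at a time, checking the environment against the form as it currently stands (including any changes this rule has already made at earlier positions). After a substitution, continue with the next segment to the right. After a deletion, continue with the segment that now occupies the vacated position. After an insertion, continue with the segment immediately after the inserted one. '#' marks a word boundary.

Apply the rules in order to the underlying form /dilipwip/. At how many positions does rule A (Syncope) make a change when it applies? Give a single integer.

A Syncope: [dilipwip] → [dlpwp]
B Vowel Epenthesis: [dlpwp] → [dlpwap]
C t-Assibilation: no change — [dlpwap]
Rule A changed 3 position(s).

3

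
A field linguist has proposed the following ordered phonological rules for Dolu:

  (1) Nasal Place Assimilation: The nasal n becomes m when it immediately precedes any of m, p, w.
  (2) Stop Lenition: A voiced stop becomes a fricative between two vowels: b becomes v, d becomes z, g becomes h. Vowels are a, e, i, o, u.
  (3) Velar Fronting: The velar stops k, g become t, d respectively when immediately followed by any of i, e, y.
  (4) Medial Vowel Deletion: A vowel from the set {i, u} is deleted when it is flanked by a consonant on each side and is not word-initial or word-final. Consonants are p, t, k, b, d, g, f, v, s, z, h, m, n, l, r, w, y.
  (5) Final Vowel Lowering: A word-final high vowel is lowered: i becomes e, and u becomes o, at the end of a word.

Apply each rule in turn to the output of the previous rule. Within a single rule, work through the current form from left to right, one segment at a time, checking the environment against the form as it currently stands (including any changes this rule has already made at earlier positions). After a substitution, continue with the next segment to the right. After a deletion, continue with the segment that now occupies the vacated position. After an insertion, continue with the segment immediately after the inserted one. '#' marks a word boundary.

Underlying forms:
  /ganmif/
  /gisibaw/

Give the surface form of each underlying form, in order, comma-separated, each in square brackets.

/ganmif/:
  (1) Nasal Place Assimilation: [ganmif] → [gammif]
  (2) Stop Lenition: no change — [gammif]
  (3) Velar Fronting: no change — [gammif]
  (4) Medial Vowel Deletion: [gammif] → [gammf]
  (5) Final Vowel Lowering: no change — [gammf]
/gisibaw/:
  (1) Nasal Place Assimilation: no change — [gisibaw]
  (2) Stop Lenition: [gisibaw] → [gisivaw]
  (3) Velar Fronting: [gisivaw] → [disivaw]
  (4) Medial Vowel Deletion: [disivaw] → [dsvaw]
  (5) Final Vowel Lowering: no change — [dsvaw]

[gammf], [dsvaw]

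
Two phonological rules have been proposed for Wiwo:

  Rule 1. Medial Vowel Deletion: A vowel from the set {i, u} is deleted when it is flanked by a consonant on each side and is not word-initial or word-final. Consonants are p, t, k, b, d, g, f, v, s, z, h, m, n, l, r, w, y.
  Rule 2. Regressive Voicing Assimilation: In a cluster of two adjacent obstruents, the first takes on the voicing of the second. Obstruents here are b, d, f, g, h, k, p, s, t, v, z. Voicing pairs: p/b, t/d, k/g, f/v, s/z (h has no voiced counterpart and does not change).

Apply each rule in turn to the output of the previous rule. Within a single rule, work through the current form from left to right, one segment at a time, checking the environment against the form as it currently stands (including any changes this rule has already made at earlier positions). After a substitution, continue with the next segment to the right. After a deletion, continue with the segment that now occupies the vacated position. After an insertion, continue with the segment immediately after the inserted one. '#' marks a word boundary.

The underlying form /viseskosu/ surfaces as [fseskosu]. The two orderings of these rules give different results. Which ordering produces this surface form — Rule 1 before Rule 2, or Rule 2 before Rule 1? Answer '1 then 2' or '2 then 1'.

Order 1 then 2:
  1 Medial Vowel Deletion: [viseskosu] → [vseskosu]
  2 Regressive Voicing Assimilation: [vseskosu] → [fseskosu]
  result: [fseskosu]
Order 2 then 1:
  2 Regressive Voicing Assimilation: no change — [viseskosu]
  1 Medial Vowel Deletion: [viseskosu] → [vseskosu]
  result: [vseskosu]

1 then 2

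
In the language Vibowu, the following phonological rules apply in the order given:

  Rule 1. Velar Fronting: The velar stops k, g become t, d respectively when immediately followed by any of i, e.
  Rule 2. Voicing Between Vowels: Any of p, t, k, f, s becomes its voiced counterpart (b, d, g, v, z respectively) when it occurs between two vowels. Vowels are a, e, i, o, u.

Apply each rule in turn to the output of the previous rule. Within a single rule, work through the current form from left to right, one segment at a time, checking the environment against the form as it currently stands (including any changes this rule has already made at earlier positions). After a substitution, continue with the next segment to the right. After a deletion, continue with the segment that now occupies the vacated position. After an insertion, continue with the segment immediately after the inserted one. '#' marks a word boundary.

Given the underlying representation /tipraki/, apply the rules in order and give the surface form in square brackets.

Rule 1 Velar Fronting: [tipraki] → [tiprati]
Rule 2 Voicing Between Vowels: [tiprati] → [tipradi]

[tipradi]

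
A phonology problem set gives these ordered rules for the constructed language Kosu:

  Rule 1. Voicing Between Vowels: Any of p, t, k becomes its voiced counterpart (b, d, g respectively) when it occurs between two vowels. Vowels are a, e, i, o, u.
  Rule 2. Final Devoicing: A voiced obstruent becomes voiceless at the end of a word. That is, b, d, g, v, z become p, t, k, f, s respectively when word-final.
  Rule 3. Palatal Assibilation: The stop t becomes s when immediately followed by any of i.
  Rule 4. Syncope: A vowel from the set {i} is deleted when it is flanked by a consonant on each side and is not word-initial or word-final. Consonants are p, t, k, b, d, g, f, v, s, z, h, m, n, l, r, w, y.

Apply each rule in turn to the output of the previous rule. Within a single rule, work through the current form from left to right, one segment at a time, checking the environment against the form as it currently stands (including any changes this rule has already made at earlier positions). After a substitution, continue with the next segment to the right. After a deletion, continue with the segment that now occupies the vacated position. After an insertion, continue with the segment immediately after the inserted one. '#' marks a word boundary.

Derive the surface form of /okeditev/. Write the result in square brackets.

[ogeddef]

Rule 1 Voicing Between Vowels: [okeditev] → [ogedidev]
Rule 2 Final Devoicing: [ogedidev] → [ogedidef]
Rule 3 Palatal Assibilation: no change — [ogedidef]
Rule 4 Syncope: [ogedidef] → [ogeddef]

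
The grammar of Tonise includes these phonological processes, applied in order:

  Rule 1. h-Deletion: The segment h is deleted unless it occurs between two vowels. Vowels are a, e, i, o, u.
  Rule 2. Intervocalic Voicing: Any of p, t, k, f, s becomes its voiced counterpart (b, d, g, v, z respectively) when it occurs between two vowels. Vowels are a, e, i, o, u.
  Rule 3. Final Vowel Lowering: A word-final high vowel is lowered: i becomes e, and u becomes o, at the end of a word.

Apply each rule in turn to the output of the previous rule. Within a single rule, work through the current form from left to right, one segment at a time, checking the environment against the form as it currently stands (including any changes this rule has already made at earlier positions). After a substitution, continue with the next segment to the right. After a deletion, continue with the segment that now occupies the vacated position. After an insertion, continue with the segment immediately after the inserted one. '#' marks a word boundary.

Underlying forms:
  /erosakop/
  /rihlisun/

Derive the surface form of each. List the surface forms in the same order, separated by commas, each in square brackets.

/erosakop/:
  Rule 1 h-Deletion: no change — [erosakop]
  Rule 2 Intervocalic Voicing: [erosakop] → [erozagop]
  Rule 3 Final Vowel Lowering: no change — [erozagop]
/rihlisun/:
  Rule 1 h-Deletion: [rihlisun] → [rilisun]
  Rule 2 Intervocalic Voicing: [rilisun] → [rilizun]
  Rule 3 Final Vowel Lowering: no change — [rilizun]

[erozagop], [rilizun]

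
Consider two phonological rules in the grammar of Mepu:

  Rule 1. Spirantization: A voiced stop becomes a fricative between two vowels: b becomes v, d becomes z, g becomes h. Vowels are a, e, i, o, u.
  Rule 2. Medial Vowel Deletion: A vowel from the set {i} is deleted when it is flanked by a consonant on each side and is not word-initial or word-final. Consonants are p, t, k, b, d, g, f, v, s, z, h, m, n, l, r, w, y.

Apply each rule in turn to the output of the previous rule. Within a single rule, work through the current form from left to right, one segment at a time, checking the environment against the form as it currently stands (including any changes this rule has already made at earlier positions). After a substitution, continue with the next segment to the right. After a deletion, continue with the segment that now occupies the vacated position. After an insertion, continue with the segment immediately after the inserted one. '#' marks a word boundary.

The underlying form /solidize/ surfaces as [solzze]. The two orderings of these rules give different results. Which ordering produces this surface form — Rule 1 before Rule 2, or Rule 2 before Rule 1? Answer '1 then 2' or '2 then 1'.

1 then 2

Order 1 then 2:
  1 Spirantization: [solidize] → [solizize]
  2 Medial Vowel Deletion: [solizize] → [solzze]
  result: [solzze]
Order 2 then 1:
  2 Medial Vowel Deletion: [solidize] → [soldze]
  1 Spirantization: no change — [soldze]
  result: [soldze]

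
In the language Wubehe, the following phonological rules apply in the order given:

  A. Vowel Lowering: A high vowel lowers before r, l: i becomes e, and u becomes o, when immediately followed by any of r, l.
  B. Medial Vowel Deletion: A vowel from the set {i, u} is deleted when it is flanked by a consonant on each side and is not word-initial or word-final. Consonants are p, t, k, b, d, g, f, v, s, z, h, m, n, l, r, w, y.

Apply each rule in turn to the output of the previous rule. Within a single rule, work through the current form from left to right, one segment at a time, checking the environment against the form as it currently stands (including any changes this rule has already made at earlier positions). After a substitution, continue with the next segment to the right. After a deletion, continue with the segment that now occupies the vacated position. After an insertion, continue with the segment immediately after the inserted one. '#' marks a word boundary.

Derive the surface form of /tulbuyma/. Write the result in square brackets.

A Vowel Lowering: [tulbuyma] → [tolbuyma]
B Medial Vowel Deletion: [tolbuyma] → [tolbyma]

[tolbyma]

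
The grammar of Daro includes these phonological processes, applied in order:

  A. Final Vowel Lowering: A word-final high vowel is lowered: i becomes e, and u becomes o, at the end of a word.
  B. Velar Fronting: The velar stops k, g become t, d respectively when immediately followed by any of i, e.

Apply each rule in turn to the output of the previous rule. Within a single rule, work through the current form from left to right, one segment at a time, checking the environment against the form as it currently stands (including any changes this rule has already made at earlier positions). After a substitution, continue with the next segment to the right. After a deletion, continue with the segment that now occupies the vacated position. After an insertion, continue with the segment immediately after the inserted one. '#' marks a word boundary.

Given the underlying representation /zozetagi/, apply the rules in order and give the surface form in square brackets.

A Final Vowel Lowering: [zozetagi] → [zozetage]
B Velar Fronting: [zozetage] → [zozetade]

[zozetade]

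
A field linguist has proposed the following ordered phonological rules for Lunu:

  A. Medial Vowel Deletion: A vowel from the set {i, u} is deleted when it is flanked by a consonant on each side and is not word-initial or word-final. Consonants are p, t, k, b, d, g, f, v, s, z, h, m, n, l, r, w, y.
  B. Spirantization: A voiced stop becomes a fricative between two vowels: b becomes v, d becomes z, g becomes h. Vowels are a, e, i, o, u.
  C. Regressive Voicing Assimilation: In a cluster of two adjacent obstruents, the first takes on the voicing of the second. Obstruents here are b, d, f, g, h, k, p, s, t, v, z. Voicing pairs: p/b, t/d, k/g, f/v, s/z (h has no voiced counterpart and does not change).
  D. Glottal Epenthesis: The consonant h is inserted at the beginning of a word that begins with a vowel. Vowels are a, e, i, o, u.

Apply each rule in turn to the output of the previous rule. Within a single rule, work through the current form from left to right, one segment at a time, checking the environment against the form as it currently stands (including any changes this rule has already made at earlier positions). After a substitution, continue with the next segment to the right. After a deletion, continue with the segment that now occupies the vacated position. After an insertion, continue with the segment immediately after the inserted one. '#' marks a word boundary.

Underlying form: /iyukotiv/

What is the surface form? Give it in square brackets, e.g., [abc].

A Medial Vowel Deletion: [iyukotiv] → [iykotv]
B Spirantization: no change — [iykotv]
C Regressive Voicing Assimilation: [iykotv] → [iykodv]
D Glottal Epenthesis: [iykodv] → [hiykodv]

[hiykodv]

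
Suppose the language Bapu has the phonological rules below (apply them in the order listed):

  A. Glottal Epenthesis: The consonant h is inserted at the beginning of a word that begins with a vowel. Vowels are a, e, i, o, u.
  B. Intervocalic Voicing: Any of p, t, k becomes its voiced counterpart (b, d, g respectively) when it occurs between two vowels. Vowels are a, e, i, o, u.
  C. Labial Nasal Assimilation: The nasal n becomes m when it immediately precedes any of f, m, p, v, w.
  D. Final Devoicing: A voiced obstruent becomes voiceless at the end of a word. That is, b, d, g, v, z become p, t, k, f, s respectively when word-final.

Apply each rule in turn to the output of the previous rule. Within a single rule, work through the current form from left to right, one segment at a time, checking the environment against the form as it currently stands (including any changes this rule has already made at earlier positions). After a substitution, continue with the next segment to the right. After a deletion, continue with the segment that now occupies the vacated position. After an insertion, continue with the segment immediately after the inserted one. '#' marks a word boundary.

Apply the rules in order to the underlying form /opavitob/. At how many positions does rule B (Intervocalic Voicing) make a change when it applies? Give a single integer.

A Glottal Epenthesis: [opavitob] → [hopavitob]
B Intervocalic Voicing: [hopavitob] → [hobavidob]
C Labial Nasal Assimilation: no change — [hobavidob]
D Final Devoicing: [hobavidob] → [hobavidop]
Rule B changed 2 position(s).

2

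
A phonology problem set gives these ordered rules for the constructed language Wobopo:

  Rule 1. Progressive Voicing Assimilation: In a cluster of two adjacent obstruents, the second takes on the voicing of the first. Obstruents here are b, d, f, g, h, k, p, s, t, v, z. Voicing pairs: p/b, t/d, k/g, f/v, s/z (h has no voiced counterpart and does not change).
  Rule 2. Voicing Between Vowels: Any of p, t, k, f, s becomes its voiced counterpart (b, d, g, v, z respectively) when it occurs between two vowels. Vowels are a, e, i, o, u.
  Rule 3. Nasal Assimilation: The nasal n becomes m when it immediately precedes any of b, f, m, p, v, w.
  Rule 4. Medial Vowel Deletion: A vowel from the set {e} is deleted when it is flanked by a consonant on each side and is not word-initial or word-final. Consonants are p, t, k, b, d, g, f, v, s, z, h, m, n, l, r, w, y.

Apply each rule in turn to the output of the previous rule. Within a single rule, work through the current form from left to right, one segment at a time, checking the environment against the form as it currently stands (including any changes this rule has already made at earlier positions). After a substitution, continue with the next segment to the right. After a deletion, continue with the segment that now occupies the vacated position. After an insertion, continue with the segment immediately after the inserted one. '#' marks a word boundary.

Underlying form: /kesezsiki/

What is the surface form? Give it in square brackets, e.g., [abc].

Rule 1 Progressive Voicing Assimilation: [kesezsiki] → [kesezziki]
Rule 2 Voicing Between Vowels: [kesezziki] → [kezezzigi]
Rule 3 Nasal Assimilation: no change — [kezezzigi]
Rule 4 Medial Vowel Deletion: [kezezzigi] → [kzzzigi]

[kzzzigi]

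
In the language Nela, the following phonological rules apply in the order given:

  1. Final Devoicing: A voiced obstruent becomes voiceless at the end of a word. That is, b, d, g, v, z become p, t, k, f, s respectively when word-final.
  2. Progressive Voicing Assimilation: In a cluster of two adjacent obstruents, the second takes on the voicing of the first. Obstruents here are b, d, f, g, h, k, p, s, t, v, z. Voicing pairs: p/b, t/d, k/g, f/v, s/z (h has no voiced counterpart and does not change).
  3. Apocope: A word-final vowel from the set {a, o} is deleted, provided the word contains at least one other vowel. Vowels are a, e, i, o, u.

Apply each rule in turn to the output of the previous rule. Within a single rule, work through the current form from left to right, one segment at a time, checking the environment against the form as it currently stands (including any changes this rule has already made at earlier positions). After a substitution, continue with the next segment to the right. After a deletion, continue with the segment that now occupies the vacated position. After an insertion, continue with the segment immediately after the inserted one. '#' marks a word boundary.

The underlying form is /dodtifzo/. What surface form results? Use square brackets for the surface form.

[doddifs]

1 Final Devoicing: no change — [dodtifzo]
2 Progressive Voicing Assimilation: [dodtifzo] → [doddifso]
3 Apocope: [doddifso] → [doddifs]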